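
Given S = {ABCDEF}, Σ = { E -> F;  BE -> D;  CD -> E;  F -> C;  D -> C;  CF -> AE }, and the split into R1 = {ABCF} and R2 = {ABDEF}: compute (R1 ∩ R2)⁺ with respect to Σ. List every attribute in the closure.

R1 ∩ R2 = {ABF}.
F → C applies, adding C
CF → AE applies, adding E
BE → D applies, adding D
Closure: {ABCDEF}.

ABCDEF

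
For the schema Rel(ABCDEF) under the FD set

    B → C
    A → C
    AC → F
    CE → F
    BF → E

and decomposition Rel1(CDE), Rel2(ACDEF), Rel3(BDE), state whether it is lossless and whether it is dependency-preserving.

lossy and not dependency-preserving

Lossless test (chase): Rows 1 and 2 agree on CE; apply CE→F and equate their F entries. No row becomes fully distinguished — the join is lossy.
Dependency preservation: the restricted closure of {B} across the fragments never reaches {C}, so B → C cannot be enforced without a join — not preserved.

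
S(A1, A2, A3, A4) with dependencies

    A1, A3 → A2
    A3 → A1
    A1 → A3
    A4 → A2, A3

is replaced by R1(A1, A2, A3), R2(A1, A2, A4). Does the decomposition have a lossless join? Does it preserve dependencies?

lossless and dependency-preserving

Lossless test: (A1, A2)⁺ = {A1, A2, A3}, which contains all of one fragment — lossless.
Dependency preservation: A4 → A2, A3 is not contained in any single fragment, but the restricted closure of its left-hand side across the fragments still reaches the right-hand side; the remaining FDs each lie inside some fragment. All dependencies are preserved.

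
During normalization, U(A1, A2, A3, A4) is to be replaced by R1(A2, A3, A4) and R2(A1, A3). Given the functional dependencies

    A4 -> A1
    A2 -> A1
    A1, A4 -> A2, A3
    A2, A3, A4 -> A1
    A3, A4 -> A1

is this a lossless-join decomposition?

Common attributes: R1 ∩ R2 = {A3}.
No dependency enlarges {A3}, so (A3)⁺ = {A3}.
The closure contains neither all of R1 = {A2, A3, A4} nor all of R2 = {A1, A3}, so the common attributes are not a superkey of either fragment. The join is lossy.

No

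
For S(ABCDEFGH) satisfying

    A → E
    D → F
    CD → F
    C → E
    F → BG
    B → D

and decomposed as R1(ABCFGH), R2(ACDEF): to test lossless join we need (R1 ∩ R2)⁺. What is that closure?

ABCDEFG

R1 ∩ R2 = {ACF}.
A → E applies, adding E
F → BG applies, adding BG
B → D applies, adding D
Closure: {ABCDEFG}.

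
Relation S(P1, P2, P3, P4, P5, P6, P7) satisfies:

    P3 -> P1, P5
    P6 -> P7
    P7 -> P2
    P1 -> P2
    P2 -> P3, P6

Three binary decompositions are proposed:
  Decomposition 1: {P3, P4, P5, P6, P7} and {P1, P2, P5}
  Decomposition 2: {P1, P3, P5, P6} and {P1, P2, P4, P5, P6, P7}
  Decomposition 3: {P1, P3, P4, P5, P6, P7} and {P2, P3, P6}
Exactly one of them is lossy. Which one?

Decomposition 1

Decomposition 1: common = {P5}, closure = {P5} → lossy.
Decomposition 2: common = {P1, P5, P6}, closure = {P1, P2, P3, P5, P6, P7} → lossless.
Decomposition 3: common = {P3, P6}, closure = {P1, P2, P3, P5, P6, P7} → lossless.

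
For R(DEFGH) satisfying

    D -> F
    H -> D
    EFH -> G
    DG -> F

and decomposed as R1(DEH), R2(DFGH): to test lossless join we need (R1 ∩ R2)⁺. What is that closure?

DFH

R1 ∩ R2 = {DH}.
D → F applies, adding F
Closure: {DFH}.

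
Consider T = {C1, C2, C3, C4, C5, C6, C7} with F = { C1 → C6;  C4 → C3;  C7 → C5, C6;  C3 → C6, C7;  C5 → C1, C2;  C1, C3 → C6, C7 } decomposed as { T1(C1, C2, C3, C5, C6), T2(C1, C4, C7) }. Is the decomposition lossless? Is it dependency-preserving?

lossy and not dependency-preserving

Lossless test: (C1)⁺ = {C1, C6}, which is a superkey of neither fragment — lossy.
Dependency preservation: the restricted closure of {C4} across the fragments never reaches {C3}, so C4 → C3 cannot be enforced without a join — not preserved.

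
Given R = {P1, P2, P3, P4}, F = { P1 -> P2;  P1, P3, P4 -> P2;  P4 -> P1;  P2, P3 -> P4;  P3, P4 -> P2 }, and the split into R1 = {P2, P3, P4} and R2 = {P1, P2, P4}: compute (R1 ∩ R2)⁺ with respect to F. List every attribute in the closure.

P1, P2, P4

R1 ∩ R2 = {P2, P4}.
P4 → P1 applies, adding P1
Closure: {P1, P2, P4}.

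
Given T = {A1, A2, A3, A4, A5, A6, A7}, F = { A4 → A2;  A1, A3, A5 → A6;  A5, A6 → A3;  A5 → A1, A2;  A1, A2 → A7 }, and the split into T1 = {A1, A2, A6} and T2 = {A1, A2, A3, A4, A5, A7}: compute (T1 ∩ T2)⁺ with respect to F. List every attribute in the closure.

T1 ∩ T2 = {A1, A2}.
A1, A2 → A7 applies, adding A7
Closure: {A1, A2, A7}.

A1, A2, A7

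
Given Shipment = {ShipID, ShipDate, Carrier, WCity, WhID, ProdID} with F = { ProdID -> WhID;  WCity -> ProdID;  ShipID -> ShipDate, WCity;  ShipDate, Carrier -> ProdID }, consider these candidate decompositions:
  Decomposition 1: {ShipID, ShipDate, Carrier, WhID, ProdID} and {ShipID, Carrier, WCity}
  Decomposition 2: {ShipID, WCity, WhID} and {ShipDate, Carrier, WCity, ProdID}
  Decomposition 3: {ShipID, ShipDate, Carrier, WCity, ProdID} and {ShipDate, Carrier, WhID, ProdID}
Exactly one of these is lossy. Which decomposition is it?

Decomposition 2

Decomposition 1: common = {ShipID, Carrier}, closure = {ShipID, ShipDate, Carrier, WCity, WhID, ProdID} → lossless.
Decomposition 2: common = {WCity}, closure = {WCity, WhID, ProdID} → lossy.
Decomposition 3: common = {ShipDate, Carrier, ProdID}, closure = {ShipDate, Carrier, WhID, ProdID} → lossless.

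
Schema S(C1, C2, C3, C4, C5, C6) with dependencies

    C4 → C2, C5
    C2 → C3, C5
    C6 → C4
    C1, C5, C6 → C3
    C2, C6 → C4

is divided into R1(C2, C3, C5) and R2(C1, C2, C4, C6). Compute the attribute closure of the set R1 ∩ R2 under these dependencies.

C2, C3, C5

R1 ∩ R2 = {C2}.
C2 → C3, C5 applies, adding C3, C5
Closure: {C2, C3, C5}.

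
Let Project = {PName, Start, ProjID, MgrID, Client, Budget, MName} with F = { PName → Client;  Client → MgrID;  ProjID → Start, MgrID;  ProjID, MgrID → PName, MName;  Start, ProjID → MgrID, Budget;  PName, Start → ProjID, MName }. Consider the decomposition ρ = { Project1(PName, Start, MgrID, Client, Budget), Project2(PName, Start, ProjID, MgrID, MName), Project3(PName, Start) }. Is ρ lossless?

Yes

Chase test. Columns are PName, Start, ProjID, MgrID, Client, Budget, MName; row i has aⱼ where attribute j ∈ Projecti, else bᵢⱼ.
Initial tableau (one row per fragment):
  row 1: a1 a2 b13 a4 a5 a6 b17
  row 2: a1 a2 a3 a4 b25 b26 a7
  row 3: a1 a2 b33 b34 b35 b36 b37
Rows 1 and 2 agree on PName; apply PName→Client and equate their Client entries.
Rows 1 and 3 agree on PName; apply PName→Client and equate their Client entries.
Rows 1 and 3 agree on Client; apply Client→MgrID and equate their MgrID entries.
Rows 1 and 2 agree on PName, Start; apply PName, Start→ProjID, MName and equate their ProjID, MName entries.
Rows 1 and 3 agree on PName, Start; apply PName, Start→ProjID, MName and equate their ProjID, MName entries.
Rows 1 and 2 agree on Start, ProjID; apply Start, ProjID→MgrID, Budget and equate their MgrID, Budget entries.
Rows 1 and 3 agree on Start, ProjID; apply Start, ProjID→MgrID, Budget and equate their MgrID, Budget entries.
Row 1 is now all distinguished symbols — the join is lossless.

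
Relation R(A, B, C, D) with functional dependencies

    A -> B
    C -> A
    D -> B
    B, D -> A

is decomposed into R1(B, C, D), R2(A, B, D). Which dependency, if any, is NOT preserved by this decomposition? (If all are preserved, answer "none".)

Check C → A: no single fragment contains all of {A, C}, and the restricted closure of {C} across the fragments never reaches {A}.
A → B is preserved.
D → B is preserved.
B, D → A is preserved.

C -> A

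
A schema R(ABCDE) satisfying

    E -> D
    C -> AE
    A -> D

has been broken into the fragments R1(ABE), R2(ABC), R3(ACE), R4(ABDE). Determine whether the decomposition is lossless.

Chase test. Columns are ABCDE; row i has aⱼ where attribute j ∈ Ri, else bᵢⱼ.
Initial tableau (one row per fragment):
  row 1: a1 a2 b13 b14 a5
  row 2: a1 a2 a3 b24 b25
  row 3: a1 b32 a3 b34 a5
  row 4: a1 a2 b43 a4 a5
Rows 1 and 3 agree on E; apply E→D and equate their D entries.
Rows 1 and 4 agree on E; apply E→D and equate their D entries.
Rows 2 and 3 agree on C; apply C→AE and equate their AE entries.
Rows 1 and 2 agree on A; apply A→D and equate their D entries.
Row 2 is now all distinguished symbols — the join is lossless.

Yes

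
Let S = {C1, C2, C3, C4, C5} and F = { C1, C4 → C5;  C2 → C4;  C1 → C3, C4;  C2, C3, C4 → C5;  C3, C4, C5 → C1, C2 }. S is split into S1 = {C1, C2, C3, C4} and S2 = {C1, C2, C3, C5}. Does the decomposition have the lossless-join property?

Yes

Common attributes: S1 ∩ S2 = {C1, C2, C3}.
Closure of {C1, C2, C3}: C2 → C4 applies, adding C4; C2, C3, C4 → C5 applies, adding C5. So (C1, C2, C3)⁺ = {C1, C2, C3, C4, C5}.
This closure contains every attribute of S1, so S1 ∩ S2 → S1. The join is lossless.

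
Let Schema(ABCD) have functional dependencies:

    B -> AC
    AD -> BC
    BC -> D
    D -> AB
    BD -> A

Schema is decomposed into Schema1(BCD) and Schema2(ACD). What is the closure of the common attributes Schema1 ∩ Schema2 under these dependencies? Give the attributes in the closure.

ABCD

Schema1 ∩ Schema2 = {CD}.
D → AB applies, adding AB
Closure: {ABCD}.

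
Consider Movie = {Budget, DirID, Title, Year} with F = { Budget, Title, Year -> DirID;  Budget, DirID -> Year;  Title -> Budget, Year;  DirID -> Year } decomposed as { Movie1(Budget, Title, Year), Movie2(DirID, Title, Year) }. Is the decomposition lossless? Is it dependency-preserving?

lossless and dependency-preserving

Lossless test: (Title, Year)⁺ = {Budget, DirID, Title, Year}, which contains all of one fragment — lossless.
Dependency preservation: Budget, Title, Year → DirID; Budget, DirID → Year are not contained in any single fragment, but the restricted closure of each left-hand side across the fragments still reaches the right-hand side; the remaining FDs each lie inside some fragment. All dependencies are preserved.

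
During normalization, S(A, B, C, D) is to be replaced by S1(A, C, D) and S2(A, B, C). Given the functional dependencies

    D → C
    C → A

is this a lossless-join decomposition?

No

Common attributes: S1 ∩ S2 = {A, C}.
No dependency enlarges {A, C}, so (A, C)⁺ = {A, C}.
The closure contains neither all of S1 = {A, C, D} nor all of S2 = {A, B, C}, so the common attributes are not a superkey of either fragment. The join is lossy.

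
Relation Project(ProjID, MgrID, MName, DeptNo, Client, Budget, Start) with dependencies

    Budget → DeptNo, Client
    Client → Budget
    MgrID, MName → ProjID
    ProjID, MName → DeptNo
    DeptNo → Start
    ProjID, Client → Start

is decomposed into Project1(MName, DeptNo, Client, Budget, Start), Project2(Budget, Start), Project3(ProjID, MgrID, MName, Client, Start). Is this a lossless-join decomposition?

Chase test. Columns are ProjID, MgrID, MName, DeptNo, Client, Budget, Start; row i has aⱼ where attribute j ∈ Projecti, else bᵢⱼ.
Initial tableau (one row per fragment):
  row 1: b11 b12 a3 a4 a5 a6 a7
  row 2: b21 b22 b23 b24 b25 a6 a7
  row 3: a1 a2 a3 b34 a5 b36 a7
Rows 1 and 2 agree on Budget; apply Budget→DeptNo, Client and equate their DeptNo, Client entries.
Rows 1 and 3 agree on Client; apply Client→Budget and equate their Budget entries.
Rows 1 and 3 agree on Budget; apply Budget→DeptNo, Client and equate their DeptNo, Client entries.
Row 3 is now all distinguished symbols — the join is lossless.

Yes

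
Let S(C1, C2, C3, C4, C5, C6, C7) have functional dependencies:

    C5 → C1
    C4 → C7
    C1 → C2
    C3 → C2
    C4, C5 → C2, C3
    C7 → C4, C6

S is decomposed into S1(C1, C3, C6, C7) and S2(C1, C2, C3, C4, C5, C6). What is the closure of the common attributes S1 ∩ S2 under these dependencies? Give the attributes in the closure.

C1, C2, C3, C6

S1 ∩ S2 = {C1, C3, C6}.
C1 → C2 applies, adding C2
Closure: {C1, C2, C3, C6}.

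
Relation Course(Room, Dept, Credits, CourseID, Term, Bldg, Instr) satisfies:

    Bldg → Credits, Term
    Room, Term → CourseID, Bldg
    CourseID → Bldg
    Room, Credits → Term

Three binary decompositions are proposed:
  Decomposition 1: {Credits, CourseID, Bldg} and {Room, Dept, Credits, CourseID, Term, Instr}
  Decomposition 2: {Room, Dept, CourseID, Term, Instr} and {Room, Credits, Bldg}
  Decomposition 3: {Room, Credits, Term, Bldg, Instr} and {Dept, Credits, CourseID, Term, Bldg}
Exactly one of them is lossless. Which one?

Decomposition 1

Decomposition 1: common = {Credits, CourseID}, closure = {Credits, CourseID, Term, Bldg} → lossless.
Decomposition 2: common = {Room}, closure = {Room} → lossy.
Decomposition 3: common = {Credits, Term, Bldg}, closure = {Credits, Term, Bldg} → lossy.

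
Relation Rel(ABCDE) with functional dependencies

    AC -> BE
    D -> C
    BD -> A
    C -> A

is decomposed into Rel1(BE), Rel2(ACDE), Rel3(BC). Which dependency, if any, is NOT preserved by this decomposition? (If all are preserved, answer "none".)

none

AC → BE: restricted closure across fragments reaches BE.
D → C lies within Rel2.
BD → A: restricted closure across fragments reaches A.
C → A lies within Rel2.
Every dependency is enforceable on the fragments, so the decomposition is dependency-preserving.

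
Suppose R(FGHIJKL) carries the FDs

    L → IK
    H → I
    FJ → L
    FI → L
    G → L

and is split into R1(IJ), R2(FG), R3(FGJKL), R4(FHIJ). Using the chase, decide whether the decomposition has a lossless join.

No

Chase test. Columns are FGHIJKL; row i has aⱼ where attribute j ∈ Ri, else bᵢⱼ.
Initial tableau (one row per fragment):
  row 1: b11 b12 b13 a4 a5 b16 b17
  row 2: a1 a2 b23 b24 b25 b26 b27
  row 3: a1 a2 b33 b34 a5 a6 a7
  row 4: a1 b42 a3 a4 a5 b46 b47
Rows 3 and 4 agree on FJ; apply FJ→L and equate their L entries.
Rows 2 and 3 agree on G; apply G→L and equate their L entries.
Rows 2 and 3 agree on L; apply L→IK and equate their IK entries.
Rows 2 and 4 agree on L; apply L→IK and equate their IK entries.
No row becomes fully distinguished — the join is lossy.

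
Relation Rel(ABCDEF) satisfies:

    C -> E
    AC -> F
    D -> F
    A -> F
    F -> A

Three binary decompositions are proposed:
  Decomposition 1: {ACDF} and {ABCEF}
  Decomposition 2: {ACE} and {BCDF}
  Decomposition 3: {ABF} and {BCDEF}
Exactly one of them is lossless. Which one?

Decomposition 1: common = {ACF}, closure = {ACEF} → lossy.
Decomposition 2: common = {C}, closure = {CE} → lossy.
Decomposition 3: common = {BF}, closure = {ABF} → lossless.

Decomposition 3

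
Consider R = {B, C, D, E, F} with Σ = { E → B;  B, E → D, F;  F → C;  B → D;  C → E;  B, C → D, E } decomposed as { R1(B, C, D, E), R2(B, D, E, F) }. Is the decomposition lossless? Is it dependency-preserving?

Lossless test: (B, D, E)⁺ = {B, C, D, E, F}, which contains all of one fragment — lossless.
Dependency preservation: F → C is not contained in any single fragment, but the restricted closure of its left-hand side across the fragments still reaches the right-hand side; the remaining FDs each lie inside some fragment. All dependencies are preserved.

lossless and dependency-preserving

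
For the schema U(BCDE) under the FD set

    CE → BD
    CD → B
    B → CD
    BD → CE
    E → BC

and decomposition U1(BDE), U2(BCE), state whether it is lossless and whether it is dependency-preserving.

lossless but not dependency-preserving

Lossless test: (BE)⁺ = {BCDE}, which contains all of one fragment — lossless.
Dependency preservation: the restricted closure of {CD} across the fragments never reaches {B}, so CD → B cannot be enforced without a join — not preserved.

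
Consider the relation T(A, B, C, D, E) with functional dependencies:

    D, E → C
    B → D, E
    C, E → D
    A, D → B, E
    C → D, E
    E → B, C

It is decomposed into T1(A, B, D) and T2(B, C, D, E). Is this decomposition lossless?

Yes

Common attributes: T1 ∩ T2 = {B, D}.
Closure of {B, D}: B → D, E applies, adding E; E → B, C applies, adding C. So (B, D)⁺ = {B, C, D, E}.
This closure contains every attribute of T2, so T1 ∩ T2 → T2. The join is lossless.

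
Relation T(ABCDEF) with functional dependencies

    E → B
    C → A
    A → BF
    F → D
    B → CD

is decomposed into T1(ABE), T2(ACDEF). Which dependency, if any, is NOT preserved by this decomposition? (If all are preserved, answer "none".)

none

E → B lies within T1.
C → A lies within T2.
A → BF: restricted closure across fragments reaches BF.
F → D lies within T2.
B → CD: restricted closure across fragments reaches CD.
Every dependency is enforceable on the fragments, so the decomposition is dependency-preserving.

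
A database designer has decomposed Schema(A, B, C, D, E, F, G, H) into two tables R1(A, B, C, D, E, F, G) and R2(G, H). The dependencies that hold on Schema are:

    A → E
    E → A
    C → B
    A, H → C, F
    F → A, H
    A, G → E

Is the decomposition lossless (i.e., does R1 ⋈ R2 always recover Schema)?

Common attributes: R1 ∩ R2 = {G}.
No dependency enlarges {G}, so (G)⁺ = {G}.
The closure contains neither all of R1 = {A, B, C, D, E, F, G} nor all of R2 = {G, H}, so the common attributes are not a superkey of either fragment. The join is lossy.

No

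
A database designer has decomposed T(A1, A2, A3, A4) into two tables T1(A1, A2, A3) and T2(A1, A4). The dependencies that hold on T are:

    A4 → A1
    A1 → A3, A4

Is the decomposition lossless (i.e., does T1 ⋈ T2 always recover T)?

Yes

Common attributes: T1 ∩ T2 = {A1}.
Closure of {A1}: A1 → A3, A4 applies, adding A3, A4. So (A1)⁺ = {A1, A3, A4}.
This closure contains every attribute of T2, so T1 ∩ T2 → T2. The join is lossless.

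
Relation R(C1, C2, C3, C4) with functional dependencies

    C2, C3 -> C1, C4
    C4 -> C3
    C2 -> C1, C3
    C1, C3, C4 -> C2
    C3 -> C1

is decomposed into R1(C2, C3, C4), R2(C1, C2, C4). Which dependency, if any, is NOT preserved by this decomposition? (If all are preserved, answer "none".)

C3 -> C1

Check C3 → C1: no single fragment contains all of {C1, C3}, and the restricted closure of {C3} across the fragments never reaches {C1}.
C2, C3 → C1, C4 is preserved.
C4 → C3 is preserved.
C2 → C1, C3 is preserved.
C1, C3, C4 → C2 is preserved.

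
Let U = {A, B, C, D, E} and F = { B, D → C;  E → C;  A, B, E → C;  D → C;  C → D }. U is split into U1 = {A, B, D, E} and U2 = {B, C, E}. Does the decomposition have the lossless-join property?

Yes

Common attributes: U1 ∩ U2 = {B, E}.
Closure of {B, E}: E → C applies, adding C; C → D applies, adding D. So (B, E)⁺ = {B, C, D, E}.
This closure contains every attribute of U2, so U1 ∩ U2 → U2. The join is lossless.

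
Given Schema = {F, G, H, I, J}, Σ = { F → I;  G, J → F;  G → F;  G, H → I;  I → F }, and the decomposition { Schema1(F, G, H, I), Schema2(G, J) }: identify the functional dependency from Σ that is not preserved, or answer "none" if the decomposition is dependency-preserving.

F → I lies within Schema1.
G, J → F: restricted closure across fragments reaches F.
G → F lies within Schema1.
G, H → I lies within Schema1.
I → F lies within Schema1.
Every dependency is enforceable on the fragments, so the decomposition is dependency-preserving.

none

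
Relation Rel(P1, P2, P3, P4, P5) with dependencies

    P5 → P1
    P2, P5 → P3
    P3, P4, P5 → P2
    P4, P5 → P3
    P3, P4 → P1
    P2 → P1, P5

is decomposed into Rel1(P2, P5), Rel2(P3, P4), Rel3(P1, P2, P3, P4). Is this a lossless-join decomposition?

Chase test. Columns are P1, P2, P3, P4, P5; row i has aⱼ where attribute j ∈ Reli, else bᵢⱼ.
Initial tableau (one row per fragment):
  row 1: b11 a2 b13 b14 a5
  row 2: b21 b22 a3 a4 b25
  row 3: a1 a2 a3 a4 b35
Rows 2 and 3 agree on P3, P4; apply P3, P4→P1 and equate their P1 entries.
Rows 1 and 3 agree on P2; apply P2→P1, P5 and equate their P1, P5 entries.
Rows 1 and 3 agree on P2, P5; apply P2, P5→P3 and equate their P3 entries.
Row 3 is now all distinguished symbols — the join is lossless.

Yes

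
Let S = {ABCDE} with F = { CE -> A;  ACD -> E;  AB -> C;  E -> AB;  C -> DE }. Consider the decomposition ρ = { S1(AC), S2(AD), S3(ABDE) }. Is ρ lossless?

No

Chase test. Columns are ABCDE; row i has aⱼ where attribute j ∈ Si, else bᵢⱼ.
Initial tableau (one row per fragment):
  row 1: a1 b12 a3 b14 b15
  row 2: a1 b22 b23 a4 b25
  row 3: a1 a2 b33 a4 a5
No row becomes fully distinguished — the join is lossy.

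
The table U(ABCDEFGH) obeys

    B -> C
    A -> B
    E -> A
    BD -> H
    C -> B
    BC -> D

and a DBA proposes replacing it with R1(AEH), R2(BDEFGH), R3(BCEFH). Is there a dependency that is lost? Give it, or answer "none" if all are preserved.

Check A → B: no single fragment contains all of {AB}, and the restricted closure of {A} across the fragments never reaches {B}.
B → C is preserved.
E → A is preserved.
BD → H is preserved.
C → B is preserved.
BC → D is preserved.

A -> B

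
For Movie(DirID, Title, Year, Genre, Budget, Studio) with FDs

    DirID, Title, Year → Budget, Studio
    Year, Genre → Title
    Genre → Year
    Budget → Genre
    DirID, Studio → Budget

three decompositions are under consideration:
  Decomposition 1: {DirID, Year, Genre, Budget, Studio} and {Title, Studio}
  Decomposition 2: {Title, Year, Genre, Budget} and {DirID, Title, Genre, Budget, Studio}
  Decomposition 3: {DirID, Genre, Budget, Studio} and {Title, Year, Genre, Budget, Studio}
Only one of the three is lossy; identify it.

Decomposition 1

Decomposition 1: common = {Studio}, closure = {Studio} → lossy.
Decomposition 2: common = {Title, Genre, Budget}, closure = {Title, Year, Genre, Budget} → lossless.
Decomposition 3: common = {Genre, Budget, Studio}, closure = {Title, Year, Genre, Budget, Studio} → lossless.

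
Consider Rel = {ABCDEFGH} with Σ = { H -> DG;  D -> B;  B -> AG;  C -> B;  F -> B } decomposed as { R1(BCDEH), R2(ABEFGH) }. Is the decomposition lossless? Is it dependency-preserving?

Lossless test: (BEH)⁺ = {ABDEGH}, which is a superkey of neither fragment — lossy.
Dependency preservation: H → DG is not contained in any single fragment, but the restricted closure of its left-hand side across the fragments still reaches the right-hand side; the remaining FDs each lie inside some fragment. All dependencies are preserved.

lossy but dependency-preserving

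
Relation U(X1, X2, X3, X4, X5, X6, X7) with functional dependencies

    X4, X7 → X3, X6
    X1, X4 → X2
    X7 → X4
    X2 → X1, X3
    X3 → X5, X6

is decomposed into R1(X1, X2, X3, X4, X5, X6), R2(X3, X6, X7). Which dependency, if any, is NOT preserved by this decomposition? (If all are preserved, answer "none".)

Check X7 → X4: no single fragment contains all of {X4, X7}, and the restricted closure of {X7} across the fragments never reaches {X4}.
X4, X7 → X3, X6 is preserved.
X1, X4 → X2 is preserved.
X2 → X1, X3 is preserved.
X3 → X5, X6 is preserved.

X7 → X4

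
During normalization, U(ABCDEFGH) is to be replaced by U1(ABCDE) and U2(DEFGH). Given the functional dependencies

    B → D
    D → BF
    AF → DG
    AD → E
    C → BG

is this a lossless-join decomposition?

No

Common attributes: U1 ∩ U2 = {DE}.
Closure of {DE}: D → BF applies, adding BF. So (DE)⁺ = {BDEF}.
The closure contains neither all of U1 = {ABCDE} nor all of U2 = {DEFGH}, so the common attributes are not a superkey of either fragment. The join is lossy.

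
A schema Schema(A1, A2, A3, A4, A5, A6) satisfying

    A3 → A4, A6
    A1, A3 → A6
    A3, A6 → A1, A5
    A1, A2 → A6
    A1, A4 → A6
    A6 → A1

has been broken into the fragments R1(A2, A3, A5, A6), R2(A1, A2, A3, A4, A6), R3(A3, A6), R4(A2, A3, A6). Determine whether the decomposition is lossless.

Yes

Chase test. Columns are A1, A2, A3, A4, A5, A6; row i has aⱼ where attribute j ∈ Ri, else bᵢⱼ.
Initial tableau (one row per fragment):
  row 1: b11 a2 a3 b14 a5 a6
  row 2: a1 a2 a3 a4 b25 a6
  row 3: b31 b32 a3 b34 b35 a6
  row 4: b41 a2 a3 b44 b45 a6
Rows 1 and 2 agree on A3; apply A3→A4, A6 and equate their A4, A6 entries.
Rows 1 and 3 agree on A3; apply A3→A4, A6 and equate their A4, A6 entries.
Rows 1 and 4 agree on A3; apply A3→A4, A6 and equate their A4, A6 entries.
Rows 1 and 2 agree on A3, A6; apply A3, A6→A1, A5 and equate their A1, A5 entries.
Rows 1 and 3 agree on A3, A6; apply A3, A6→A1, A5 and equate their A1, A5 entries.
Rows 1 and 4 agree on A3, A6; apply A3, A6→A1, A5 and equate their A1, A5 entries.
Row 1 is now all distinguished symbols — the join is lossless.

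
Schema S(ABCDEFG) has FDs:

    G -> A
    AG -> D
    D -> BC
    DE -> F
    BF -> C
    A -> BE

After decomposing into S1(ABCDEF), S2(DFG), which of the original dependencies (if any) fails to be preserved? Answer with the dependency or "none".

G -> A

Check G → A: no single fragment contains all of {AG}, and the restricted closure of {G} across the fragments never reaches {A}.
AG → D is preserved.
D → BC is preserved.
DE → F is preserved.
BF → C is preserved.
A → BE is preserved.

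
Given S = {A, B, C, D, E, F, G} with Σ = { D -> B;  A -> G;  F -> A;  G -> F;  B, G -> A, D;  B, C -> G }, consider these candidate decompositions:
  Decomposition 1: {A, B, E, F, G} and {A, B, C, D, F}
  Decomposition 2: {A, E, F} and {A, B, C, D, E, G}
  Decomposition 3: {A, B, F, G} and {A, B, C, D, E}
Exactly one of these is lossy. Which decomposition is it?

Decomposition 1

Decomposition 1: common = {A, B, F}, closure = {A, B, D, F, G} → lossy.
Decomposition 2: common = {A, E}, closure = {A, E, F, G} → lossless.
Decomposition 3: common = {A, B}, closure = {A, B, D, F, G} → lossless.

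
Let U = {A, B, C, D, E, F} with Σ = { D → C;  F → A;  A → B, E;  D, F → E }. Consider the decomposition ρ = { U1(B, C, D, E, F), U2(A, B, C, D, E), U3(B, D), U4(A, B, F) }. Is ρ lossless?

Yes

Chase test. Columns are A, B, C, D, E, F; row i has aⱼ where attribute j ∈ Ui, else bᵢⱼ.
Initial tableau (one row per fragment):
  row 1: b11 a2 a3 a4 a5 a6
  row 2: a1 a2 a3 a4 a5 b26
  row 3: b31 a2 b33 a4 b35 b36
  row 4: a1 a2 b43 b44 b45 a6
Rows 1 and 3 agree on D; apply D→C and equate their C entries.
Rows 1 and 4 agree on F; apply F→A and equate their A entries.
Rows 1 and 4 agree on A; apply A→B, E and equate their B, E entries.
Row 1 is now all distinguished symbols — the join is lossless.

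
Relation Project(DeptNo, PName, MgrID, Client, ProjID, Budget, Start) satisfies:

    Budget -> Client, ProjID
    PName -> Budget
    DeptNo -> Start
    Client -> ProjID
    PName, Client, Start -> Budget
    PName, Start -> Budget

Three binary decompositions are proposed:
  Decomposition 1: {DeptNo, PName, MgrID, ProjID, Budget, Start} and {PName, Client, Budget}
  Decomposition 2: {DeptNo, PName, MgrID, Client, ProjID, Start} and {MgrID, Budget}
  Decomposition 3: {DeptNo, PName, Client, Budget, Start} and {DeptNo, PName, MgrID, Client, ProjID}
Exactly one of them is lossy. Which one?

Decomposition 1: common = {PName, Budget}, closure = {PName, Client, ProjID, Budget} → lossless.
Decomposition 2: common = {MgrID}, closure = {MgrID} → lossy.
Decomposition 3: common = {DeptNo, PName, Client}, closure = {DeptNo, PName, Client, ProjID, Budget, Start} → lossless.

Decomposition 2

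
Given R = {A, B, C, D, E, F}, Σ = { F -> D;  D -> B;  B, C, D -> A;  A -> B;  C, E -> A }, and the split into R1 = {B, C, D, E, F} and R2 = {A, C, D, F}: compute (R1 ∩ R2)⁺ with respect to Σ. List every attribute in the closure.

A, B, C, D, F

R1 ∩ R2 = {C, D, F}.
D → B applies, adding B
B, C, D → A applies, adding A
Closure: {A, B, C, D, F}.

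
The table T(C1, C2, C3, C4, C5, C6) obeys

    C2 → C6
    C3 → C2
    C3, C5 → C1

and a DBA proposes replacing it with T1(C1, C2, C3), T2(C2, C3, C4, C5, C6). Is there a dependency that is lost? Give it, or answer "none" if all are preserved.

Check C3, C5 → C1: no single fragment contains all of {C1, C3, C5}, and the restricted closure of {C3, C5} across the fragments never reaches {C1}.
C2 → C6 is preserved.
C3 → C2 is preserved.

C3, C5 → C1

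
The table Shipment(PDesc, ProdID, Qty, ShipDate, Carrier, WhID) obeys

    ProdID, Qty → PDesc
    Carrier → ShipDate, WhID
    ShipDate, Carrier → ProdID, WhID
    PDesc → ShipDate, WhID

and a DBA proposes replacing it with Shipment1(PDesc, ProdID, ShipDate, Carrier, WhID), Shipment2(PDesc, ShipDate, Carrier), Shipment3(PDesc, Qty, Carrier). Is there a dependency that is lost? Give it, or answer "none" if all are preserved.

Check ProdID, Qty → PDesc: no single fragment contains all of {PDesc, ProdID, Qty}, and the restricted closure of {ProdID, Qty} across the fragments never reaches {PDesc}.
Carrier → ShipDate, WhID is preserved.
ShipDate, Carrier → ProdID, WhID is preserved.
PDesc → ShipDate, WhID is preserved.

ProdID, Qty → PDesc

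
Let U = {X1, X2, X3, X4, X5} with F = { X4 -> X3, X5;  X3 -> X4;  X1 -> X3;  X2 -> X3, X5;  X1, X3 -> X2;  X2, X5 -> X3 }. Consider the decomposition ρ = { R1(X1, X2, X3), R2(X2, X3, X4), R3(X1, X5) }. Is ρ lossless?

Yes

Chase test. Columns are X1, X2, X3, X4, X5; row i has aⱼ where attribute j ∈ Ri, else bᵢⱼ.
Initial tableau (one row per fragment):
  row 1: a1 a2 a3 b14 b15
  row 2: b21 a2 a3 a4 b25
  row 3: a1 b32 b33 b34 a5
Rows 1 and 2 agree on X3; apply X3→X4 and equate their X4 entries.
Rows 1 and 3 agree on X1; apply X1→X3 and equate their X3 entries.
Rows 1 and 2 agree on X2; apply X2→X3, X5 and equate their X3, X5 entries.
Rows 1 and 3 agree on X1, X3; apply X1, X3→X2 and equate their X2 entries.
Rows 1 and 3 agree on X3; apply X3→X4 and equate their X4 entries.
Rows 1 and 3 agree on X2; apply X2→X3, X5 and equate their X3, X5 entries.
Row 1 is now all distinguished symbols — the join is lossless.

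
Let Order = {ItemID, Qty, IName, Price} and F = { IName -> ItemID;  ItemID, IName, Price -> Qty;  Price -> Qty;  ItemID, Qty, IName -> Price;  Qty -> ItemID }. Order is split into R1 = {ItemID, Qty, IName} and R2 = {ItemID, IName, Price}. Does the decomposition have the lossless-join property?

Common attributes: R1 ∩ R2 = {ItemID, IName}.
No dependency enlarges {ItemID, IName}, so (ItemID, IName)⁺ = {ItemID, IName}.
The closure contains neither all of R1 = {ItemID, Qty, IName} nor all of R2 = {ItemID, IName, Price}, so the common attributes are not a superkey of either fragment. The join is lossy.

No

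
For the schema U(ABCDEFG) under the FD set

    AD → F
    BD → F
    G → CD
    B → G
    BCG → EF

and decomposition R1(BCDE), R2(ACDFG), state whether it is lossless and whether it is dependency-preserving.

Lossless test: (CD)⁺ = {CD}, which is a superkey of neither fragment — lossy.
Dependency preservation: the restricted closure of {BD} across the fragments never reaches {F}, so BD → F cannot be enforced without a join — not preserved.

lossy and not dependency-preserving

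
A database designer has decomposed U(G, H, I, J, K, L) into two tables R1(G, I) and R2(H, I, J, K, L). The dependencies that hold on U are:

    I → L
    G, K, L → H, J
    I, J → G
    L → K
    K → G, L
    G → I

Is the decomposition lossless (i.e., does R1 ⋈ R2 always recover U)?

Yes

Common attributes: R1 ∩ R2 = {I}.
Closure of {I}: I → L applies, adding L; L → K applies, adding K; K → G, L applies, adding G; G, K, L → H, J applies, adding H, J. So (I)⁺ = {G, H, I, J, K, L}.
This closure contains every attribute of R1, so R1 ∩ R2 → R1. The join is lossless.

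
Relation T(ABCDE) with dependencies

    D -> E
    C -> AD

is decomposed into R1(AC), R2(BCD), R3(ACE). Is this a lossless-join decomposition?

Yes

Chase test. Columns are ABCDE; row i has aⱼ where attribute j ∈ Ri, else bᵢⱼ.
Initial tableau (one row per fragment):
  row 1: a1 b12 a3 b14 b15
  row 2: b21 a2 a3 a4 b25
  row 3: a1 b32 a3 b34 a5
Rows 1 and 2 agree on C; apply C→AD and equate their AD entries.
Rows 1 and 3 agree on C; apply C→AD and equate their AD entries.
Rows 1 and 2 agree on D; apply D→E and equate their E entries.
Rows 1 and 3 agree on D; apply D→E and equate their E entries.
Row 2 is now all distinguished symbols — the join is lossless.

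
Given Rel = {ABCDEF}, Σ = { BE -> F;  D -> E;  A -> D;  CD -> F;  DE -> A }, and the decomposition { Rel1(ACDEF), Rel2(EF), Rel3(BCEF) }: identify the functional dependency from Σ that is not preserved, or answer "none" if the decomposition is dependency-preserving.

none

BE → F lies within Rel3.
D → E lies within Rel1.
A → D lies within Rel1.
CD → F lies within Rel1.
DE → A lies within Rel1.
Every dependency is enforceable on the fragments, so the decomposition is dependency-preserving.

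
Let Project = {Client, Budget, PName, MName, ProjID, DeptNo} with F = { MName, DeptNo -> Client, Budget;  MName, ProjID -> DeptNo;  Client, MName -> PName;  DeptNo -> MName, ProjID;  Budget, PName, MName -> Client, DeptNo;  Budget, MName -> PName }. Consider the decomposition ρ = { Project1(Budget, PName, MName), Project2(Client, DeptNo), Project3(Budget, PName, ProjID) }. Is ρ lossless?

No

Chase test. Columns are Client, Budget, PName, MName, ProjID, DeptNo; row i has aⱼ where attribute j ∈ Projecti, else bᵢⱼ.
Initial tableau (one row per fragment):
  row 1: b11 a2 a3 a4 b15 b16
  row 2: a1 b22 b23 b24 b25 a6
  row 3: b31 a2 a3 b34 a5 b36
No row becomes fully distinguished — the join is lossy.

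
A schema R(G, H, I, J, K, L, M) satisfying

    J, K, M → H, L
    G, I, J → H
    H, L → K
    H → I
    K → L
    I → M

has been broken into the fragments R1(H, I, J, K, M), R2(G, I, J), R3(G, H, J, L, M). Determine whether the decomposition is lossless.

No

Chase test. Columns are G, H, I, J, K, L, M; row i has aⱼ where attribute j ∈ Ri, else bᵢⱼ.
Initial tableau (one row per fragment):
  row 1: b11 a2 a3 a4 a5 b16 a7
  row 2: a1 b22 a3 a4 b25 b26 b27
  row 3: a1 a2 b33 a4 b35 a6 a7
Rows 1 and 3 agree on H; apply H→I and equate their I entries.
Rows 1 and 2 agree on I; apply I→M and equate their M entries.
Rows 2 and 3 agree on G, I, J; apply G, I, J→H and equate their H entries.
No row becomes fully distinguished — the join is lossy.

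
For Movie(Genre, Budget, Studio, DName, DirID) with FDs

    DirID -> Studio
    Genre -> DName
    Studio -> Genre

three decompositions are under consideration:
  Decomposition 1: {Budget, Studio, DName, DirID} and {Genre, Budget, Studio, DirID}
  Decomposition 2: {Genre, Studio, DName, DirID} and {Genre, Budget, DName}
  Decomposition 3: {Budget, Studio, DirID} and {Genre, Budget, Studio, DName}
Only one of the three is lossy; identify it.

Decomposition 2

Decomposition 1: common = {Budget, Studio, DirID}, closure = {Genre, Budget, Studio, DName, DirID} → lossless.
Decomposition 2: common = {Genre, DName}, closure = {Genre, DName} → lossy.
Decomposition 3: common = {Budget, Studio}, closure = {Genre, Budget, Studio, DName} → lossless.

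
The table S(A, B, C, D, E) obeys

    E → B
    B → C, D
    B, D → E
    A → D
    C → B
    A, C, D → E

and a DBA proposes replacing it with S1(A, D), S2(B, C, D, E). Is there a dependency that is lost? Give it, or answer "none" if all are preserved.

none

E → B lies within S2.
B → C, D lies within S2.
B, D → E lies within S2.
A → D lies within S1.
C → B lies within S2.
A, C, D → E: restricted closure across fragments reaches E.
Every dependency is enforceable on the fragments, so the decomposition is dependency-preserving.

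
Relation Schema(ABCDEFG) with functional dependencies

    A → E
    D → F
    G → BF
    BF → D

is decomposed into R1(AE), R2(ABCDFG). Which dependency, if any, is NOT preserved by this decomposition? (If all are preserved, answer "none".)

none

A → E lies within R1.
D → F lies within R2.
G → BF lies within R2.
BF → D lies within R2.
Every dependency is enforceable on the fragments, so the decomposition is dependency-preserving.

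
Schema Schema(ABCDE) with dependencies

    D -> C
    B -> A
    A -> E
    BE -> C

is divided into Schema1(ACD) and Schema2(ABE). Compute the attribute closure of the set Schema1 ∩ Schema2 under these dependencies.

AE

Schema1 ∩ Schema2 = {A}.
A → E applies, adding E
Closure: {AE}.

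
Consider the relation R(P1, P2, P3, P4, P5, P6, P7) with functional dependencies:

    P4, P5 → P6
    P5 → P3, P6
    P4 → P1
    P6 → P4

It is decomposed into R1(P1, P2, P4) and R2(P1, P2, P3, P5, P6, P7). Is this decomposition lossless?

No

Common attributes: R1 ∩ R2 = {P1, P2}.
No dependency enlarges {P1, P2}, so (P1, P2)⁺ = {P1, P2}.
The closure contains neither all of R1 = {P1, P2, P4} nor all of R2 = {P1, P2, P3, P5, P6, P7}, so the common attributes are not a superkey of either fragment. The join is lossy.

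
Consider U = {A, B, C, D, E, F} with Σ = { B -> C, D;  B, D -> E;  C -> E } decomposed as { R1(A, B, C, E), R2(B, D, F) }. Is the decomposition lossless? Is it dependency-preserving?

Lossless test: (B)⁺ = {B, C, D, E}, which is a superkey of neither fragment — lossy.
Dependency preservation: B → C, D; B, D → E are not contained in any single fragment, but the restricted closure of each left-hand side across the fragments still reaches the right-hand side; the remaining FDs each lie inside some fragment. All dependencies are preserved.

lossy but dependency-preserving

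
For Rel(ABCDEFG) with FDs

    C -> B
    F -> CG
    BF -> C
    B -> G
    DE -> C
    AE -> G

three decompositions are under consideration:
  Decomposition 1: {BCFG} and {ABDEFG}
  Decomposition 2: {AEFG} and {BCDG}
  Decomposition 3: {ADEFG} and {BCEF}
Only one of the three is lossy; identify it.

Decomposition 2

Decomposition 1: common = {BFG}, closure = {BCFG} → lossless.
Decomposition 2: common = {G}, closure = {G} → lossy.
Decomposition 3: common = {EF}, closure = {BCEFG} → lossless.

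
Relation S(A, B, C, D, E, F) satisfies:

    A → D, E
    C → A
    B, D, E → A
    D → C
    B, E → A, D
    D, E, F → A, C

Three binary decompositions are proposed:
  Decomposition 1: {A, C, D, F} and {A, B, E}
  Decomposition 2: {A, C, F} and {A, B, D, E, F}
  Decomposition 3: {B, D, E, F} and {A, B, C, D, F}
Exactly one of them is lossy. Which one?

Decomposition 1

Decomposition 1: common = {A}, closure = {A, C, D, E} → lossy.
Decomposition 2: common = {A, F}, closure = {A, C, D, E, F} → lossless.
Decomposition 3: common = {B, D, F}, closure = {A, B, C, D, E, F} → lossless.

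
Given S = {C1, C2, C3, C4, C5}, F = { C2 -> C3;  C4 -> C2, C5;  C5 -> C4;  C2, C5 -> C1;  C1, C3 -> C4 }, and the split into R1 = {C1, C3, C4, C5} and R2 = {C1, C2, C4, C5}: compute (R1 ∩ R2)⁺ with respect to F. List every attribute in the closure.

C1, C2, C3, C4, C5

R1 ∩ R2 = {C1, C4, C5}.
C4 → C2, C5 applies, adding C2
C2 → C3 applies, adding C3
Closure: {C1, C2, C3, C4, C5}.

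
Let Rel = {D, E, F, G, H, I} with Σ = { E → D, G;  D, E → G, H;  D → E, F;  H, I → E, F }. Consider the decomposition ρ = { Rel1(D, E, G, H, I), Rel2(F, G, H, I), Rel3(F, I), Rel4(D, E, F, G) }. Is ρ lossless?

Chase test. Columns are D, E, F, G, H, I; row i has aⱼ where attribute j ∈ Reli, else bᵢⱼ.
Initial tableau (one row per fragment):
  row 1: a1 a2 b13 a4 a5 a6
  row 2: b21 b22 a3 a4 a5 a6
  row 3: b31 b32 a3 b34 b35 a6
  row 4: a1 a2 a3 a4 b45 b46
Rows 1 and 4 agree on D, E; apply D, E→G, H and equate their G, H entries.
Rows 1 and 4 agree on D; apply D→E, F and equate their E, F entries.
Rows 1 and 2 agree on H, I; apply H, I→E, F and equate their E, F entries.
Rows 1 and 2 agree on E; apply E→D, G and equate their D, G entries.
Row 1 is now all distinguished symbols — the join is lossless.

Yes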